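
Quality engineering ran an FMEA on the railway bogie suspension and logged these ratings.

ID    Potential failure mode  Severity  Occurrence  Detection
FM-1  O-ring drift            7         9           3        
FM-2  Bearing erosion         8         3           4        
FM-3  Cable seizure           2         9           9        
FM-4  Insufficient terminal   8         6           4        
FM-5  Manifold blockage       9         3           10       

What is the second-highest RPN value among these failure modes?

RPN = Severity × Occurrence × Detection:
  FM-1: 7 × 9 × 3 = 189
  FM-2: 8 × 3 × 4 = 96
  FM-3: 2 × 9 × 9 = 162
  FM-4: 8 × 6 × 4 = 192
  FM-5: 9 × 3 × 10 = 270
Sorted descending: 270, 192, 189, 162, 96.
The second-highest RPN is 192 (FM-4).

192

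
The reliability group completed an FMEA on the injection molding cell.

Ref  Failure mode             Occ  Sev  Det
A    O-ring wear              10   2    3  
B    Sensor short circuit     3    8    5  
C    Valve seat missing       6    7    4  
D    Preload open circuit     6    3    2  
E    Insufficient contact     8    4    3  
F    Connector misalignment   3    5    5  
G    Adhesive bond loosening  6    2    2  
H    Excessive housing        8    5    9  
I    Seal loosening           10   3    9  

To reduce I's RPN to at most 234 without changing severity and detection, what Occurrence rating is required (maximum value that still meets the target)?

8

I: S=3, O=10, D=9 → current RPN = 270.
Fixed product = 27. Need 27 × O ≤ 234, so O ≤ 234/27 = 8.67.
Maximum integer Occurrence rating = 8 (gives RPN 216; O=9 would give 243 > 234).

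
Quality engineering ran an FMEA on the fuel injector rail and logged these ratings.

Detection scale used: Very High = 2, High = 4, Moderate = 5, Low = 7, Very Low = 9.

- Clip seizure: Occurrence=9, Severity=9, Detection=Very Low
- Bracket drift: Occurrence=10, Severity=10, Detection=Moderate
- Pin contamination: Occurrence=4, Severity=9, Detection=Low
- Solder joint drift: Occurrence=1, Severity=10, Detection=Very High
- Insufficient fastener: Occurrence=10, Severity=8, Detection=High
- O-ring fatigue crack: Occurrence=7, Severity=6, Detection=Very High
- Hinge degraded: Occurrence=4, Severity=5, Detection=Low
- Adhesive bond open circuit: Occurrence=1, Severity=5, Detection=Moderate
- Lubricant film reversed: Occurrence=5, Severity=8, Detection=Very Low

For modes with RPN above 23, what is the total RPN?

2410

RPN = Severity × Occurrence × Detection:
  Clip seizure: 9 × 9 × 9 = 729
  Bracket drift: 10 × 10 × 5 = 500
  Pin contamination: 9 × 4 × 7 = 252
  Solder joint drift: 10 × 1 × 2 = 20
  Insufficient fastener: 8 × 10 × 4 = 320
  O-ring fatigue crack: 6 × 7 × 2 = 84
  Hinge degraded: 5 × 4 × 7 = 140
  Adhesive bond open circuit: 5 × 1 × 5 = 25
  Lubricant film reversed: 8 × 5 × 9 = 360
RPN > 23: Clip seizure (729), Bracket drift (500), Pin contamination (252), Insufficient fastener (320), O-ring fatigue crack (84), Hinge degraded (140), Adhesive bond open circuit (25), Lubricant film reversed (360).
Sum: 729 + 500 + 252 + 320 + 84 + 140 + 25 + 360 = 2410.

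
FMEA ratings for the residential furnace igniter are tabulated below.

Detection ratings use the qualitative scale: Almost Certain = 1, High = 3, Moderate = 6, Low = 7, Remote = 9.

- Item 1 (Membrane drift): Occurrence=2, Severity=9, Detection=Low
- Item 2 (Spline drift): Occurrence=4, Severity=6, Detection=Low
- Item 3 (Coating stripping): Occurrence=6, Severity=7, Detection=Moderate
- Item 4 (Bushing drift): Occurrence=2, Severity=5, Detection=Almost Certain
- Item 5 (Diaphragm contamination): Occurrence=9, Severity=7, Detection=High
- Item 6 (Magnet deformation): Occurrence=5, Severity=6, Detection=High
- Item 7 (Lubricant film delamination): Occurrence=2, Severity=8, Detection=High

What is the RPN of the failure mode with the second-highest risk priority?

RPN = Severity × Occurrence × Detection:
  Item 1: 9 × 2 × 7 = 126
  Item 2: 6 × 4 × 7 = 168
  Item 3: 7 × 6 × 6 = 252
  Item 4: 5 × 2 × 1 = 10
  Item 5: 7 × 9 × 3 = 189
  Item 6: 6 × 5 × 3 = 90
  Item 7: 8 × 2 × 3 = 48
Sorted descending: 252, 189, 168, 126, 90, 48, 10.
The second-highest RPN is 189 (Item 5).

189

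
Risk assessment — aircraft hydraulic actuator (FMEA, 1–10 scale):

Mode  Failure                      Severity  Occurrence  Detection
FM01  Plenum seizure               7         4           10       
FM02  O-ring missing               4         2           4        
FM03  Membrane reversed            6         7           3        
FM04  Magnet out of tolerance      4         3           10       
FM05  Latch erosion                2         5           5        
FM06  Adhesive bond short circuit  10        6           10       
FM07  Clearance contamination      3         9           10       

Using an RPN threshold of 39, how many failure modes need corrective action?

RPN = Severity × Occurrence × Detection:
  FM01: 7 × 4 × 10 = 280
  FM02: 4 × 2 × 4 = 32
  FM03: 6 × 7 × 3 = 126
  FM04: 4 × 3 × 10 = 120
  FM05: 2 × 5 × 5 = 50
  FM06: 10 × 6 × 10 = 600
  FM07: 3 × 9 × 10 = 270
Modes with RPN ≥ 39: FM01 (280), FM03 (126), FM04 (120), FM05 (50), FM06 (600), FM07 (270) → 6.

6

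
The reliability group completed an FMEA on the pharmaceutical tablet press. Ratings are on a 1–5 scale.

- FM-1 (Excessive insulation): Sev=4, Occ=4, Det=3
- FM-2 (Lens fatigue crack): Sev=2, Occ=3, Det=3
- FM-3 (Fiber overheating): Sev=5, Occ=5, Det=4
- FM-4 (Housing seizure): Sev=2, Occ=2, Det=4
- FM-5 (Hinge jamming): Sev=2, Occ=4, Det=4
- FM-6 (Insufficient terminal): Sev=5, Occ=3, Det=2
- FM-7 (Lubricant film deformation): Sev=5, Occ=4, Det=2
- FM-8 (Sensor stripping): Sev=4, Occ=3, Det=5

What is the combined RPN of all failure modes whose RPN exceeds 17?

328

RPN = Severity × Occurrence × Detection:
  FM-1: 4 × 4 × 3 = 48
  FM-2: 2 × 3 × 3 = 18
  FM-3: 5 × 5 × 4 = 100
  FM-4: 2 × 2 × 4 = 16
  FM-5: 2 × 4 × 4 = 32
  FM-6: 5 × 3 × 2 = 30
  FM-7: 5 × 4 × 2 = 40
  FM-8: 4 × 3 × 5 = 60
RPN > 17: FM-1 (48), FM-2 (18), FM-3 (100), FM-5 (32), FM-6 (30), FM-7 (40), FM-8 (60).
Sum: 48 + 18 + 100 + 32 + 30 + 40 + 60 = 328.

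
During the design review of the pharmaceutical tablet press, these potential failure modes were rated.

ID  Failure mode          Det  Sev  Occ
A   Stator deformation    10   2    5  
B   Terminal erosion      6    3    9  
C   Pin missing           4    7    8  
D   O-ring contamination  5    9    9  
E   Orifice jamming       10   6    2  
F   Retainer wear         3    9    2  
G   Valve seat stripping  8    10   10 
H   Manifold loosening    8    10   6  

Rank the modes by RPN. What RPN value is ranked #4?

RPN = Severity × Occurrence × Detection:
  A: 2 × 5 × 10 = 100
  B: 3 × 9 × 6 = 162
  C: 7 × 8 × 4 = 224
  D: 9 × 9 × 5 = 405
  E: 6 × 2 × 10 = 120
  F: 9 × 2 × 3 = 54
  G: 10 × 10 × 8 = 800
  H: 10 × 6 × 8 = 480
Sorted descending: 800, 480, 405, 224, 162, 120, 100, 54.
The fourth-highest RPN is 224 (C).

224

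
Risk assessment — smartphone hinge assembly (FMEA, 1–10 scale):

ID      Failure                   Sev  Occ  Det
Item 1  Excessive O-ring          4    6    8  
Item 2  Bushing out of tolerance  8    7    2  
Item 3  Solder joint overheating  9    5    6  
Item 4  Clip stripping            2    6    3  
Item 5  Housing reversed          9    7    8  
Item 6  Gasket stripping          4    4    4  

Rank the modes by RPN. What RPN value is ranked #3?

RPN = Severity × Occurrence × Detection:
  Item 1: 4 × 6 × 8 = 192
  Item 2: 8 × 7 × 2 = 112
  Item 3: 9 × 5 × 6 = 270
  Item 4: 2 × 6 × 3 = 36
  Item 5: 9 × 7 × 8 = 504
  Item 6: 4 × 4 × 4 = 64
Sorted descending: 504, 270, 192, 112, 64, 36.
The third-highest RPN is 192 (Item 1).

192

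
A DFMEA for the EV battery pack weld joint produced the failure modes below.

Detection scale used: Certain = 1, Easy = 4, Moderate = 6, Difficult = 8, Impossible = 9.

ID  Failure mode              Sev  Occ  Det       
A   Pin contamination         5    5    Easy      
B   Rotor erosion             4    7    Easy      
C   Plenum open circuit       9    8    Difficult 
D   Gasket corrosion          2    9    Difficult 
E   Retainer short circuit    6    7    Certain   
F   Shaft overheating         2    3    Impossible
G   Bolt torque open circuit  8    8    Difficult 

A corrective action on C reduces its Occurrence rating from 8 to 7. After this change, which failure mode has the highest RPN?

G

RPN = Severity × Occurrence × Detection:
  A: 5 × 5 × 4 = 100
  B: 4 × 7 × 4 = 112
  C: 9 × 8 × 8 = 576
  D: 2 × 9 × 8 = 144
  E: 6 × 7 × 1 = 42
  F: 2 × 3 × 9 = 54
  G: 8 × 8 × 8 = 512
After action: C → 9 × 7 × 8 = 504.
Revised RPNs: G=512, C=504, D=144, B=112, A=100, F=54, E=42.
Highest is now G (512).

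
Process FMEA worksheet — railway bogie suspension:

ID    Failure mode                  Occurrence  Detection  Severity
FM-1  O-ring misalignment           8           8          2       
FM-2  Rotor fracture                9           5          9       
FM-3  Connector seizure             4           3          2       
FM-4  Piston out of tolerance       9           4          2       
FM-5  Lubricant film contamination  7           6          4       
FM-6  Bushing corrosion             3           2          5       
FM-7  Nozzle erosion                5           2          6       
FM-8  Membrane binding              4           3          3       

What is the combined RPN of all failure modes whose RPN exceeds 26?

899

RPN = Severity × Occurrence × Detection:
  FM-1: 2 × 8 × 8 = 128
  FM-2: 9 × 9 × 5 = 405
  FM-3: 2 × 4 × 3 = 24
  FM-4: 2 × 9 × 4 = 72
  FM-5: 4 × 7 × 6 = 168
  FM-6: 5 × 3 × 2 = 30
  FM-7: 6 × 5 × 2 = 60
  FM-8: 3 × 4 × 3 = 36
RPN > 26: FM-1 (128), FM-2 (405), FM-4 (72), FM-5 (168), FM-6 (30), FM-7 (60), FM-8 (36).
Sum: 128 + 405 + 72 + 168 + 30 + 60 + 36 = 899.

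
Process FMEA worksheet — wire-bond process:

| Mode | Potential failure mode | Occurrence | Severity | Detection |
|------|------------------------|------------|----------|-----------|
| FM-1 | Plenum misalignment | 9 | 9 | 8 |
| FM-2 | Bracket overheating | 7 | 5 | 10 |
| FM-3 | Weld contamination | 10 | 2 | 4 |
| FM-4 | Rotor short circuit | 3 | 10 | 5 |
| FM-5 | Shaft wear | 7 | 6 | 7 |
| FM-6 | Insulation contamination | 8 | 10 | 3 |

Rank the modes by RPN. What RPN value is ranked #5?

150

RPN = Severity × Occurrence × Detection:
  FM-1: 9 × 9 × 8 = 648
  FM-2: 5 × 7 × 10 = 350
  FM-3: 2 × 10 × 4 = 80
  FM-4: 10 × 3 × 5 = 150
  FM-5: 6 × 7 × 7 = 294
  FM-6: 10 × 8 × 3 = 240
Sorted descending: 648, 350, 294, 240, 150, 80.
The fifth-highest RPN is 150 (FM-4).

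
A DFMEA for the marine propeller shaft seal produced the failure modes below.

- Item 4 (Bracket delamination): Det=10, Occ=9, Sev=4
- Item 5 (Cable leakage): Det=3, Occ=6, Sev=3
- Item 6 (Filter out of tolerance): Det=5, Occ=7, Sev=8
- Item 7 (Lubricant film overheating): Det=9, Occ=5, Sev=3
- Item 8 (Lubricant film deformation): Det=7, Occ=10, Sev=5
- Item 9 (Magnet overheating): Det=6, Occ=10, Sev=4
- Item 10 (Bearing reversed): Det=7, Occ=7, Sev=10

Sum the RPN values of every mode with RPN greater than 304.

RPN = Severity × Occurrence × Detection:
  Item 4: 4 × 9 × 10 = 360
  Item 5: 3 × 6 × 3 = 54
  Item 6: 8 × 7 × 5 = 280
  Item 7: 3 × 5 × 9 = 135
  Item 8: 5 × 10 × 7 = 350
  Item 9: 4 × 10 × 6 = 240
  Item 10: 10 × 7 × 7 = 490
RPN > 304: Item 4 (360), Item 8 (350), Item 10 (490).
Sum: 360 + 350 + 490 = 1200.

1200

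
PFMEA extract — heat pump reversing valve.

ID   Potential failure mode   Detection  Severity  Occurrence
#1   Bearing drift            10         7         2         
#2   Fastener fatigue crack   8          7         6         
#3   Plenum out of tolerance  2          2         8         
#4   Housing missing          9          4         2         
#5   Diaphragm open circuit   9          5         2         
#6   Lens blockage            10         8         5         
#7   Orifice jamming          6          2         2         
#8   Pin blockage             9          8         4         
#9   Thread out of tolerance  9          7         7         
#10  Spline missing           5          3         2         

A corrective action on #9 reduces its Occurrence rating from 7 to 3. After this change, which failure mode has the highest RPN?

RPN = Severity × Occurrence × Detection:
  #1: 7 × 2 × 10 = 140
  #2: 7 × 6 × 8 = 336
  #3: 2 × 8 × 2 = 32
  #4: 4 × 2 × 9 = 72
  #5: 5 × 2 × 9 = 90
  #6: 8 × 5 × 10 = 400
  #7: 2 × 2 × 6 = 24
  #8: 8 × 4 × 9 = 288
  #9: 7 × 7 × 9 = 441
  #10: 3 × 2 × 5 = 30
After action: #9 → 7 × 3 × 9 = 189.
Revised RPNs: #6=400, #2=336, #8=288, #9=189, #1=140, #5=90, #4=72, #3=32, #10=30, #7=24.
Highest is now #6 (400).

#6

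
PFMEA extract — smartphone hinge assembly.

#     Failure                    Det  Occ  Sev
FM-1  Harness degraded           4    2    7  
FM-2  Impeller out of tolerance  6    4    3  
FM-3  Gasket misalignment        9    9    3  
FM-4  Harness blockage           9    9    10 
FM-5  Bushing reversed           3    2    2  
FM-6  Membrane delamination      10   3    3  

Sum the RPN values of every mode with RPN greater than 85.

1143

RPN = Severity × Occurrence × Detection:
  FM-1: 7 × 2 × 4 = 56
  FM-2: 3 × 4 × 6 = 72
  FM-3: 3 × 9 × 9 = 243
  FM-4: 10 × 9 × 9 = 810
  FM-5: 2 × 2 × 3 = 12
  FM-6: 3 × 3 × 10 = 90
RPN > 85: FM-3 (243), FM-4 (810), FM-6 (90).
Sum: 243 + 810 + 90 = 1143.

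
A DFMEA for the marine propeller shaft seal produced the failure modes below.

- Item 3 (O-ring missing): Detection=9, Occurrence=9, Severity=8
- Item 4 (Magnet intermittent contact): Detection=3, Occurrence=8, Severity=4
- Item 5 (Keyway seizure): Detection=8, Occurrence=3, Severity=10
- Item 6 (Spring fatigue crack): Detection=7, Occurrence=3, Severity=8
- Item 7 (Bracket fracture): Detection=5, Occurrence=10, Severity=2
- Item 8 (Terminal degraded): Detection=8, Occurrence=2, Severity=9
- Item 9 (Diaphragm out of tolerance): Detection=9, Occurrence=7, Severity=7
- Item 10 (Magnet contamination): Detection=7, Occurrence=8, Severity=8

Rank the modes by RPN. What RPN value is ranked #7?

RPN = Severity × Occurrence × Detection:
  Item 3: 8 × 9 × 9 = 648
  Item 4: 4 × 8 × 3 = 96
  Item 5: 10 × 3 × 8 = 240
  Item 6: 8 × 3 × 7 = 168
  Item 7: 2 × 10 × 5 = 100
  Item 8: 9 × 2 × 8 = 144
  Item 9: 7 × 7 × 9 = 441
  Item 10: 8 × 8 × 7 = 448
Sorted descending: 648, 448, 441, 240, 168, 144, 100, 96.
The seventh-highest RPN is 100 (Item 7).

100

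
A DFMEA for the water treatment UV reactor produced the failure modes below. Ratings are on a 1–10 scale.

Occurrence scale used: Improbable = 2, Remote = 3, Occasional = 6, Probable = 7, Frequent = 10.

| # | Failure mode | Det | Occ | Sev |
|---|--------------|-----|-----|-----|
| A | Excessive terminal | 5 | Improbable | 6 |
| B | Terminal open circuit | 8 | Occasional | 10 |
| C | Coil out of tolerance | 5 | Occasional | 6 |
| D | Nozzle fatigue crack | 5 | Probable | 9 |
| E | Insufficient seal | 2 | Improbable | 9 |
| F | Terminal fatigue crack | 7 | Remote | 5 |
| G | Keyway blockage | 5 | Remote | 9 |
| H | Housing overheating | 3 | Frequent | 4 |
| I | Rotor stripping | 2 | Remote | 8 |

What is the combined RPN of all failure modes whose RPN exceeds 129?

RPN = Severity × Occurrence × Detection:
  A: 6 × 2 × 5 = 60
  B: 10 × 6 × 8 = 480
  C: 6 × 6 × 5 = 180
  D: 9 × 7 × 5 = 315
  E: 9 × 2 × 2 = 36
  F: 5 × 3 × 7 = 105
  G: 9 × 3 × 5 = 135
  H: 4 × 10 × 3 = 120
  I: 8 × 3 × 2 = 48
RPN > 129: B (480), C (180), D (315), G (135).
Sum: 480 + 180 + 315 + 135 = 1110.

1110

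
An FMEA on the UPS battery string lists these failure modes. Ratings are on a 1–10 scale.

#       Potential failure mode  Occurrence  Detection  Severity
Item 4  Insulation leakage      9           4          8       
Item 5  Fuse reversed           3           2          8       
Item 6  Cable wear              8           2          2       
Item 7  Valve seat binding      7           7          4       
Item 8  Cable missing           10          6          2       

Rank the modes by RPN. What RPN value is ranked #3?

RPN = Severity × Occurrence × Detection:
  Item 4: 8 × 9 × 4 = 288
  Item 5: 8 × 3 × 2 = 48
  Item 6: 2 × 8 × 2 = 32
  Item 7: 4 × 7 × 7 = 196
  Item 8: 2 × 10 × 6 = 120
Sorted descending: 288, 196, 120, 48, 32.
The third-highest RPN is 120 (Item 8).

120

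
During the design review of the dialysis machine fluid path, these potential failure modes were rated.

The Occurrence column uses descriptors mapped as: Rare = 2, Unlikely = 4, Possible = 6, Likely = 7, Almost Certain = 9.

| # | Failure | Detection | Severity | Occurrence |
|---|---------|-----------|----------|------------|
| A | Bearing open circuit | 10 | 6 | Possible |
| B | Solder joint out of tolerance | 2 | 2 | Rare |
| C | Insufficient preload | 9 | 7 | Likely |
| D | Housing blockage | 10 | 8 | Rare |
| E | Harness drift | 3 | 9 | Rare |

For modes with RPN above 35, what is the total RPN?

RPN = Severity × Occurrence × Detection:
  A: 6 × 6 × 10 = 360
  B: 2 × 2 × 2 = 8
  C: 7 × 7 × 9 = 441
  D: 8 × 2 × 10 = 160
  E: 9 × 2 × 3 = 54
RPN > 35: A (360), C (441), D (160), E (54).
Sum: 360 + 441 + 160 + 54 = 1015.

1015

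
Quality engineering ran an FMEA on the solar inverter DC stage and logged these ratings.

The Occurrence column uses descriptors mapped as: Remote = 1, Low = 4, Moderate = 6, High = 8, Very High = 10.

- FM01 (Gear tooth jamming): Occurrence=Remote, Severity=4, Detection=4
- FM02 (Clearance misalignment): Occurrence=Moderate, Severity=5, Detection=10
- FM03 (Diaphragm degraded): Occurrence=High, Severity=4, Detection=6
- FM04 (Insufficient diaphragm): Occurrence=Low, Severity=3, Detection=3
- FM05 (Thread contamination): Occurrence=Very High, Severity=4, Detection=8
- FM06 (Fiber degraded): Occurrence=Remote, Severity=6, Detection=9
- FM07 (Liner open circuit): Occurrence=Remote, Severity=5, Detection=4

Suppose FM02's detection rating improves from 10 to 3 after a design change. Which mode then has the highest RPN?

FM05

RPN = Severity × Occurrence × Detection:
  FM01: 4 × 1 × 4 = 16
  FM02: 5 × 6 × 10 = 300
  FM03: 4 × 8 × 6 = 192
  FM04: 3 × 4 × 3 = 36
  FM05: 4 × 10 × 8 = 320
  FM06: 6 × 1 × 9 = 54
  FM07: 5 × 1 × 4 = 20
After action: FM02 → 5 × 6 × 3 = 90.
Revised RPNs: FM05=320, FM03=192, FM02=90, FM06=54, FM04=36, FM07=20, FM01=16.
Highest is now FM05 (320).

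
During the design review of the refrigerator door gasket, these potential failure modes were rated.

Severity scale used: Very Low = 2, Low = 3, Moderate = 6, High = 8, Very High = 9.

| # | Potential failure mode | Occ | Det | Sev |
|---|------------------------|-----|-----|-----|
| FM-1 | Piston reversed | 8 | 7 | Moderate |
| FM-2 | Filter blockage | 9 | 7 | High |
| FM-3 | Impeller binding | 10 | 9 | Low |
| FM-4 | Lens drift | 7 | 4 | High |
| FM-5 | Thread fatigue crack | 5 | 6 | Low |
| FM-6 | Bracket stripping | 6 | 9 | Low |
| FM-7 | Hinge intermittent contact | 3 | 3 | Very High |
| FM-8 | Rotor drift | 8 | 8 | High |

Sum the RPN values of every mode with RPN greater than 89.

RPN = Severity × Occurrence × Detection:
  FM-1: 6 × 8 × 7 = 336
  FM-2: 8 × 9 × 7 = 504
  FM-3: 3 × 10 × 9 = 270
  FM-4: 8 × 7 × 4 = 224
  FM-5: 3 × 5 × 6 = 90
  FM-6: 3 × 6 × 9 = 162
  FM-7: 9 × 3 × 3 = 81
  FM-8: 8 × 8 × 8 = 512
RPN > 89: FM-1 (336), FM-2 (504), FM-3 (270), FM-4 (224), FM-5 (90), FM-6 (162), FM-8 (512).
Sum: 336 + 504 + 270 + 224 + 90 + 162 + 512 = 2098.

2098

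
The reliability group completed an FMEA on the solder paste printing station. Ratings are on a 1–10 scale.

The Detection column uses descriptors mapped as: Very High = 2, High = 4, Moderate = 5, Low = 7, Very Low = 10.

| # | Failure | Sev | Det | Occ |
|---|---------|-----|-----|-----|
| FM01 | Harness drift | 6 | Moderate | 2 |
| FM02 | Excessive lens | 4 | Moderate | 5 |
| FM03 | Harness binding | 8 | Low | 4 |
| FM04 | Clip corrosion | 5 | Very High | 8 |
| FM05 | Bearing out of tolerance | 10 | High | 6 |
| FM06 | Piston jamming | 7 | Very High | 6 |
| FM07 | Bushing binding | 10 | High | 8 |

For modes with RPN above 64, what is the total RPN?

RPN = Severity × Occurrence × Detection:
  FM01: 6 × 2 × 5 = 60
  FM02: 4 × 5 × 5 = 100
  FM03: 8 × 4 × 7 = 224
  FM04: 5 × 8 × 2 = 80
  FM05: 10 × 6 × 4 = 240
  FM06: 7 × 6 × 2 = 84
  FM07: 10 × 8 × 4 = 320
RPN > 64: FM02 (100), FM03 (224), FM04 (80), FM05 (240), FM06 (84), FM07 (320).
Sum: 100 + 224 + 80 + 240 + 84 + 320 = 1048.

1048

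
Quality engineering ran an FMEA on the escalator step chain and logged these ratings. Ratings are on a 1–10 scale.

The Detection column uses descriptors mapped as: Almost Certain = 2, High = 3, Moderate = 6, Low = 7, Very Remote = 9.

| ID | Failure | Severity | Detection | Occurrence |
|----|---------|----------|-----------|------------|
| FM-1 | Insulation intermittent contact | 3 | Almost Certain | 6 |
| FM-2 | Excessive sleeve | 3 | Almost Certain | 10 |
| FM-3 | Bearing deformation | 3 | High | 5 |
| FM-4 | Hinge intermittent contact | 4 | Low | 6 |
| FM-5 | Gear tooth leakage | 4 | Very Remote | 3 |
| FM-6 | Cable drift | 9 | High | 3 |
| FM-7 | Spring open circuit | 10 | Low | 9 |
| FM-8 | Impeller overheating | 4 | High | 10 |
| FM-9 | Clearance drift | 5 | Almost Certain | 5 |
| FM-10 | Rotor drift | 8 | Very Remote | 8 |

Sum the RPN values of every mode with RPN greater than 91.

1602

RPN = Severity × Occurrence × Detection:
  FM-1: 3 × 6 × 2 = 36
  FM-2: 3 × 10 × 2 = 60
  FM-3: 3 × 5 × 3 = 45
  FM-4: 4 × 6 × 7 = 168
  FM-5: 4 × 3 × 9 = 108
  FM-6: 9 × 3 × 3 = 81
  FM-7: 10 × 9 × 7 = 630
  FM-8: 4 × 10 × 3 = 120
  FM-9: 5 × 5 × 2 = 50
  FM-10: 8 × 8 × 9 = 576
RPN > 91: FM-4 (168), FM-5 (108), FM-7 (630), FM-8 (120), FM-10 (576).
Sum: 168 + 108 + 630 + 120 + 576 = 1602.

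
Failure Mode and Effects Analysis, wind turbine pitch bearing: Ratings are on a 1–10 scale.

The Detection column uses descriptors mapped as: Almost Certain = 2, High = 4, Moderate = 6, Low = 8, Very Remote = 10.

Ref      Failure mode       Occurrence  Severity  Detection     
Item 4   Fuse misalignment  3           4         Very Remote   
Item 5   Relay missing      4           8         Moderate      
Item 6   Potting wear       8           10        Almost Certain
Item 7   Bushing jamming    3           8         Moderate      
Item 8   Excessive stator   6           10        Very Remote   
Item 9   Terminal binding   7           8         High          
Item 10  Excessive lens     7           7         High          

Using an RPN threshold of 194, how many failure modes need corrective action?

3

RPN = Severity × Occurrence × Detection:
  Item 4: 4 × 3 × 10 = 120
  Item 5: 8 × 4 × 6 = 192
  Item 6: 10 × 8 × 2 = 160
  Item 7: 8 × 3 × 6 = 144
  Item 8: 10 × 6 × 10 = 600
  Item 9: 8 × 7 × 4 = 224
  Item 10: 7 × 7 × 4 = 196
Modes with RPN ≥ 194: Item 8 (600), Item 9 (224), Item 10 (196) → 3.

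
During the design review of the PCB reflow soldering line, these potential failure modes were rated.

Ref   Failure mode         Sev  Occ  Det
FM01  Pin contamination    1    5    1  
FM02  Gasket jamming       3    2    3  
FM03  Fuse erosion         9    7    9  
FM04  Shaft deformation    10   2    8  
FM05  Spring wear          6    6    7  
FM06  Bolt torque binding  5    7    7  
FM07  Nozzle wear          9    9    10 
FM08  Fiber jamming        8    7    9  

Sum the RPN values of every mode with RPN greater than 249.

2133

RPN = Severity × Occurrence × Detection:
  FM01: 1 × 5 × 1 = 5
  FM02: 3 × 2 × 3 = 18
  FM03: 9 × 7 × 9 = 567
  FM04: 10 × 2 × 8 = 160
  FM05: 6 × 6 × 7 = 252
  FM06: 5 × 7 × 7 = 245
  FM07: 9 × 9 × 10 = 810
  FM08: 8 × 7 × 9 = 504
RPN > 249: FM03 (567), FM05 (252), FM07 (810), FM08 (504).
Sum: 567 + 252 + 810 + 504 = 2133.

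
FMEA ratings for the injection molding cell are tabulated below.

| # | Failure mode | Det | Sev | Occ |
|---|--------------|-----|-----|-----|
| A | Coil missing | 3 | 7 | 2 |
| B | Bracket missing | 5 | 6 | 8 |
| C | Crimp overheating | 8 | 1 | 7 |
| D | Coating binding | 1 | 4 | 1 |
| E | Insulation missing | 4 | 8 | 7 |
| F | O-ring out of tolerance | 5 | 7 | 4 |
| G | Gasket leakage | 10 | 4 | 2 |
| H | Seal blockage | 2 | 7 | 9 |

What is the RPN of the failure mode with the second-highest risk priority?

RPN = Severity × Occurrence × Detection:
  A: 7 × 2 × 3 = 42
  B: 6 × 8 × 5 = 240
  C: 1 × 7 × 8 = 56
  D: 4 × 1 × 1 = 4
  E: 8 × 7 × 4 = 224
  F: 7 × 4 × 5 = 140
  G: 4 × 2 × 10 = 80
  H: 7 × 9 × 2 = 126
Sorted descending: 240, 224, 140, 126, 80, 56, 42, 4.
The second-highest RPN is 224 (E).

224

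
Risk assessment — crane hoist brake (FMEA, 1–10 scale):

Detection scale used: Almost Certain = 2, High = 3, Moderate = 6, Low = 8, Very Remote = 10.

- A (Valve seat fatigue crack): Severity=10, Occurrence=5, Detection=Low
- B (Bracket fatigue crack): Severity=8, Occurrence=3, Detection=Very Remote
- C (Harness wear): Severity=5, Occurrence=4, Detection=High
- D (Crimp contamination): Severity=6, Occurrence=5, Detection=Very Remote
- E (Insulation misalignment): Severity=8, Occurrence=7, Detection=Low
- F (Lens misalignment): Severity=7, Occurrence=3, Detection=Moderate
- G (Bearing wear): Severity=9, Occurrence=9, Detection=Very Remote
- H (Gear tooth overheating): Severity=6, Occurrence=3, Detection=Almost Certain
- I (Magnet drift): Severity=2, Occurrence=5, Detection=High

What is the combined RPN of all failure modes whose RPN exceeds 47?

RPN = Severity × Occurrence × Detection:
  A: 10 × 5 × 8 = 400
  B: 8 × 3 × 10 = 240
  C: 5 × 4 × 3 = 60
  D: 6 × 5 × 10 = 300
  E: 8 × 7 × 8 = 448
  F: 7 × 3 × 6 = 126
  G: 9 × 9 × 10 = 810
  H: 6 × 3 × 2 = 36
  I: 2 × 5 × 3 = 30
RPN > 47: A (400), B (240), C (60), D (300), E (448), F (126), G (810).
Sum: 400 + 240 + 60 + 300 + 448 + 126 + 810 = 2384.

2384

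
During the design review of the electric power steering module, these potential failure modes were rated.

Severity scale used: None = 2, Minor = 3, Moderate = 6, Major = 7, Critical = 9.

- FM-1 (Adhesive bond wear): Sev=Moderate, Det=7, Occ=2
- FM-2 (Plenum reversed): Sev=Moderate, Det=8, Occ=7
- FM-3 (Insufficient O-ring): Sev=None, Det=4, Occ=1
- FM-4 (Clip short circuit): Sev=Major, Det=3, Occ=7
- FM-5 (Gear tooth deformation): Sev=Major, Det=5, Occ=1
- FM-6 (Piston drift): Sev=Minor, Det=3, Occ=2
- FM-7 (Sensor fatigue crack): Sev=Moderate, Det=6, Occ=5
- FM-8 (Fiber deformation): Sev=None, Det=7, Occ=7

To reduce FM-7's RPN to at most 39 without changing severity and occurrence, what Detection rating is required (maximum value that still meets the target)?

1

FM-7: S=6, O=5, D=6 → current RPN = 180.
Fixed product = 30. Need 30 × D ≤ 39, so D ≤ 39/30 = 1.30.
Maximum integer Detection rating = 1 (gives RPN 30; D=2 would give 60 > 39).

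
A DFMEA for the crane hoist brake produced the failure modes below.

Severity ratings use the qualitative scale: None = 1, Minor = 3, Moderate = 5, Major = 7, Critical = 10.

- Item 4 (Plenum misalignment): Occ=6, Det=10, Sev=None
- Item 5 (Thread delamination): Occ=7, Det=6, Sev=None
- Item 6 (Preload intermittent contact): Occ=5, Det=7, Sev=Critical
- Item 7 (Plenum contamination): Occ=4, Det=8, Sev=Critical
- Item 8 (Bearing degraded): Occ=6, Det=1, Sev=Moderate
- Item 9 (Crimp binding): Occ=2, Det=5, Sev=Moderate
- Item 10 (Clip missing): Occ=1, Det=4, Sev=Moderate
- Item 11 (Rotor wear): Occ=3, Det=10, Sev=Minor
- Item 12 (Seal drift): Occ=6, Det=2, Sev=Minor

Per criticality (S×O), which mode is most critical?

Item 6

Criticality = Severity × Occurrence:
  Item 4: 1 × 6 = 6
  Item 5: 1 × 7 = 7
  Item 6: 10 × 5 = 50
  Item 7: 10 × 4 = 40
  Item 8: 5 × 6 = 30
  Item 9: 5 × 2 = 10
  Item 10: 5 × 1 = 5
  Item 11: 3 × 3 = 9
  Item 12: 3 × 6 = 18
Highest criticality is 50 → Item 6.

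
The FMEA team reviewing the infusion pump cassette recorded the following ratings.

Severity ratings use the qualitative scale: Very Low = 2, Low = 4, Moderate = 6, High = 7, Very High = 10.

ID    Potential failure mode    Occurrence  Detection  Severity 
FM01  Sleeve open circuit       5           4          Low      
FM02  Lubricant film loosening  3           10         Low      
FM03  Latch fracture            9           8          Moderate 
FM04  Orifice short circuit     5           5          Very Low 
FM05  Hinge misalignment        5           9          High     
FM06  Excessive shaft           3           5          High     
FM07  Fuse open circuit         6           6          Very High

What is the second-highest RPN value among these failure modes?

360

RPN = Severity × Occurrence × Detection:
  FM01: 4 × 5 × 4 = 80
  FM02: 4 × 3 × 10 = 120
  FM03: 6 × 9 × 8 = 432
  FM04: 2 × 5 × 5 = 50
  FM05: 7 × 5 × 9 = 315
  FM06: 7 × 3 × 5 = 105
  FM07: 10 × 6 × 6 = 360
Sorted descending: 432, 360, 315, 120, 105, 80, 50.
The second-highest RPN is 360 (FM07).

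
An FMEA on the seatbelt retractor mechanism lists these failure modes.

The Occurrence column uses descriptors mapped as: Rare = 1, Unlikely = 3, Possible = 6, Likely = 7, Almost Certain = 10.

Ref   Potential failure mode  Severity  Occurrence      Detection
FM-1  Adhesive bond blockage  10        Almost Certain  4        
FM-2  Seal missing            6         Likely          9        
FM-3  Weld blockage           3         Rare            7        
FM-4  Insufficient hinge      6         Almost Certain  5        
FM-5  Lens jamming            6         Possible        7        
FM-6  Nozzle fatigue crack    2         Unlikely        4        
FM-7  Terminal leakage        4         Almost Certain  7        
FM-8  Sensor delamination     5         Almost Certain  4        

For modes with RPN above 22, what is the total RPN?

RPN = Severity × Occurrence × Detection:
  FM-1: 10 × 10 × 4 = 400
  FM-2: 6 × 7 × 9 = 378
  FM-3: 3 × 1 × 7 = 21
  FM-4: 6 × 10 × 5 = 300
  FM-5: 6 × 6 × 7 = 252
  FM-6: 2 × 3 × 4 = 24
  FM-7: 4 × 10 × 7 = 280
  FM-8: 5 × 10 × 4 = 200
RPN > 22: FM-1 (400), FM-2 (378), FM-4 (300), FM-5 (252), FM-6 (24), FM-7 (280), FM-8 (200).
Sum: 400 + 378 + 300 + 252 + 24 + 280 + 200 = 1834.

1834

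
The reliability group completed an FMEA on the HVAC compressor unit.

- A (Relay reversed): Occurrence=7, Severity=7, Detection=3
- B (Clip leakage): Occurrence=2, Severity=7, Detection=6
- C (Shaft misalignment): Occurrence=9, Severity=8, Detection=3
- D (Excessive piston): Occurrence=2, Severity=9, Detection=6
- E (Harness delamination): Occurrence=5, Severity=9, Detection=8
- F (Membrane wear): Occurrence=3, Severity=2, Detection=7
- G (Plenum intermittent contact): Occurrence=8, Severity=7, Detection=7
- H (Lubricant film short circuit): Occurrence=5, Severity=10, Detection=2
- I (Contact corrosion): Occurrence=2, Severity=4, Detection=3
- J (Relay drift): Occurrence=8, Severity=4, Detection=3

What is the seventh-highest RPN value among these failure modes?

96

RPN = Severity × Occurrence × Detection:
  A: 7 × 7 × 3 = 147
  B: 7 × 2 × 6 = 84
  C: 8 × 9 × 3 = 216
  D: 9 × 2 × 6 = 108
  E: 9 × 5 × 8 = 360
  F: 2 × 3 × 7 = 42
  G: 7 × 8 × 7 = 392
  H: 10 × 5 × 2 = 100
  I: 4 × 2 × 3 = 24
  J: 4 × 8 × 3 = 96
Sorted descending: 392, 360, 216, 147, 108, 100, 96, 84, 42, 24.
The seventh-highest RPN is 96 (J).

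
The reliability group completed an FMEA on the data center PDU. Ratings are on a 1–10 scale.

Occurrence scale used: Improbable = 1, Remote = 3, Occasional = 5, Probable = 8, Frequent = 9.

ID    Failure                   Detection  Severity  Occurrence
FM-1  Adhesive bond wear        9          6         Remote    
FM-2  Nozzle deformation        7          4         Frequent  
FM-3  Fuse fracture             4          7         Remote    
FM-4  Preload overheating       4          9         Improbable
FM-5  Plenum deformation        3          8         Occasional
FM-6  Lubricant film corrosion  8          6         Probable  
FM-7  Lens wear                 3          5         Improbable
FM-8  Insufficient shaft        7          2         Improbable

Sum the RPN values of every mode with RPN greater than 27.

1038

RPN = Severity × Occurrence × Detection:
  FM-1: 6 × 3 × 9 = 162
  FM-2: 4 × 9 × 7 = 252
  FM-3: 7 × 3 × 4 = 84
  FM-4: 9 × 1 × 4 = 36
  FM-5: 8 × 5 × 3 = 120
  FM-6: 6 × 8 × 8 = 384
  FM-7: 5 × 1 × 3 = 15
  FM-8: 2 × 1 × 7 = 14
RPN > 27: FM-1 (162), FM-2 (252), FM-3 (84), FM-4 (36), FM-5 (120), FM-6 (384).
Sum: 162 + 252 + 84 + 36 + 120 + 384 = 1038.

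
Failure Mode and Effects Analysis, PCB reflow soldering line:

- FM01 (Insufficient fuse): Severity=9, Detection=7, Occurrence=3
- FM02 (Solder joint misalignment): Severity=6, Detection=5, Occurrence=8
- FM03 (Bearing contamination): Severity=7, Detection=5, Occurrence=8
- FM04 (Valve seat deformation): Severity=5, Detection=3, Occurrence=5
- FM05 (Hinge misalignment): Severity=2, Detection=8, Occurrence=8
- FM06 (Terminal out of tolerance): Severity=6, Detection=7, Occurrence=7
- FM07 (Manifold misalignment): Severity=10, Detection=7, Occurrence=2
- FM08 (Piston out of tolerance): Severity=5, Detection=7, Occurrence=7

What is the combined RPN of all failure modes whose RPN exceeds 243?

819

RPN = Severity × Occurrence × Detection:
  FM01: 9 × 3 × 7 = 189
  FM02: 6 × 8 × 5 = 240
  FM03: 7 × 8 × 5 = 280
  FM04: 5 × 5 × 3 = 75
  FM05: 2 × 8 × 8 = 128
  FM06: 6 × 7 × 7 = 294
  FM07: 10 × 2 × 7 = 140
  FM08: 5 × 7 × 7 = 245
RPN > 243: FM03 (280), FM06 (294), FM08 (245).
Sum: 280 + 294 + 245 = 819.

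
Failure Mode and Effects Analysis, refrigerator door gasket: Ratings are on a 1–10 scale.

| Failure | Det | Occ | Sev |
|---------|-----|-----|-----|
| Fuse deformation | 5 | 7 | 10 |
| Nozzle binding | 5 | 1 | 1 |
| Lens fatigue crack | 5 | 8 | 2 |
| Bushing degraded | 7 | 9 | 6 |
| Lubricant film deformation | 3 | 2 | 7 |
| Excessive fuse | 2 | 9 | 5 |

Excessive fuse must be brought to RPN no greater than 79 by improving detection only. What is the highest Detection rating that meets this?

1

Excessive fuse: S=5, O=9, D=2 → current RPN = 90.
Fixed product = 45. Need 45 × D ≤ 79, so D ≤ 79/45 = 1.76.
Maximum integer Detection rating = 1 (gives RPN 45; D=2 would give 90 > 79).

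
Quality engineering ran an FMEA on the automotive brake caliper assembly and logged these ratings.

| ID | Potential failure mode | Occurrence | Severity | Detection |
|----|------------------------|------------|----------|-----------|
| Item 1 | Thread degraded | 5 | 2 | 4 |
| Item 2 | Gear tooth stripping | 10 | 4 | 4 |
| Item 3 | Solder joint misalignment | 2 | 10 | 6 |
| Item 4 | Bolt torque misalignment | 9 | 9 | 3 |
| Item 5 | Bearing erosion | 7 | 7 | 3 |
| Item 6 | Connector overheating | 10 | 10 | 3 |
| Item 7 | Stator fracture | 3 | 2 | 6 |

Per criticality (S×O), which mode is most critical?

Item 6

Criticality = Severity × Occurrence:
  Item 1: 2 × 5 = 10
  Item 2: 4 × 10 = 40
  Item 3: 10 × 2 = 20
  Item 4: 9 × 9 = 81
  Item 5: 7 × 7 = 49
  Item 6: 10 × 10 = 100
  Item 7: 2 × 3 = 6
Highest criticality is 100 → Item 6.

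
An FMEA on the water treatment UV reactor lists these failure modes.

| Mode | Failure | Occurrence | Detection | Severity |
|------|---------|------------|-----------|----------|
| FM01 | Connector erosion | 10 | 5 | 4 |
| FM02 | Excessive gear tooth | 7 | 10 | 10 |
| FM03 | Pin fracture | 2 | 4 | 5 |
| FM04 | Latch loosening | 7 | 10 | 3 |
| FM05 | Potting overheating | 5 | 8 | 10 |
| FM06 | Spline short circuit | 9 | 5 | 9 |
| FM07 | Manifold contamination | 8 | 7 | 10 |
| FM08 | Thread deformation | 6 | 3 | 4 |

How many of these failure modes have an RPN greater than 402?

3

RPN = Severity × Occurrence × Detection:
  FM01: 4 × 10 × 5 = 200
  FM02: 10 × 7 × 10 = 700
  FM03: 5 × 2 × 4 = 40
  FM04: 3 × 7 × 10 = 210
  FM05: 10 × 5 × 8 = 400
  FM06: 9 × 9 × 5 = 405
  FM07: 10 × 8 × 7 = 560
  FM08: 4 × 6 × 3 = 72
Modes with RPN > 402: FM02 (700), FM06 (405), FM07 (560) → 3.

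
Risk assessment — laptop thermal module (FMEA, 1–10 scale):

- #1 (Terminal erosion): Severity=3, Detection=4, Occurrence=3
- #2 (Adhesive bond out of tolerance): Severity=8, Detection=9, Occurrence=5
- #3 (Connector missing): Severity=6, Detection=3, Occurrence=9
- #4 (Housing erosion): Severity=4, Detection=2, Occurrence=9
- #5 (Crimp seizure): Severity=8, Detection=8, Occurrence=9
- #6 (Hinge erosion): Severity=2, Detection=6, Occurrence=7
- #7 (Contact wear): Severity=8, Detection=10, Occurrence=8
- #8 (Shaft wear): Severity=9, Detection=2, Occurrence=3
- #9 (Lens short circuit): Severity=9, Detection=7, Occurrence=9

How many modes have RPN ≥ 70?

RPN = Severity × Occurrence × Detection:
  #1: 3 × 3 × 4 = 36
  #2: 8 × 5 × 9 = 360
  #3: 6 × 9 × 3 = 162
  #4: 4 × 9 × 2 = 72
  #5: 8 × 9 × 8 = 576
  #6: 2 × 7 × 6 = 84
  #7: 8 × 8 × 10 = 640
  #8: 9 × 3 × 2 = 54
  #9: 9 × 9 × 7 = 567
Modes with RPN ≥ 70: #2 (360), #3 (162), #4 (72), #5 (576), #6 (84), #7 (640), #9 (567) → 7.

7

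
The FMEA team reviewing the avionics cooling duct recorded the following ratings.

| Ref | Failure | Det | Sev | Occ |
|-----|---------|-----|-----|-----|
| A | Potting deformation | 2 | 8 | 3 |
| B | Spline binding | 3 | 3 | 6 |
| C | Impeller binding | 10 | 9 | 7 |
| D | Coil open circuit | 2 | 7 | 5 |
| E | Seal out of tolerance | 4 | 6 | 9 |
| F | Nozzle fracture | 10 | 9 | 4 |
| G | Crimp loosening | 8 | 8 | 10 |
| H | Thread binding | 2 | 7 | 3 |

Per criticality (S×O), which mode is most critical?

G

Criticality = Severity × Occurrence:
  A: 8 × 3 = 24
  B: 3 × 6 = 18
  C: 9 × 7 = 63
  D: 7 × 5 = 35
  E: 6 × 9 = 54
  F: 9 × 4 = 36
  G: 8 × 10 = 80
  H: 7 × 3 = 21
Highest criticality is 80 → G.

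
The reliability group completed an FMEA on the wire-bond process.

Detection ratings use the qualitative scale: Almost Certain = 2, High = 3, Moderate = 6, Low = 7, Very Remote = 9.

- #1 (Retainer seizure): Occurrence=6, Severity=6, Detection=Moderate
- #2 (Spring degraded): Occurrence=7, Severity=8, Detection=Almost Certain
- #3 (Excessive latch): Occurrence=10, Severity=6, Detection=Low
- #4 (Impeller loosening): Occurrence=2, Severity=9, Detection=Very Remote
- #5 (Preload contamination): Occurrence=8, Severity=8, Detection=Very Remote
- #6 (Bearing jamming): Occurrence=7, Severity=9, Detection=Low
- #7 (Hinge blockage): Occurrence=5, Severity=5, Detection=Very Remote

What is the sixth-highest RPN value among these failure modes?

162

RPN = Severity × Occurrence × Detection:
  #1: 6 × 6 × 6 = 216
  #2: 8 × 7 × 2 = 112
  #3: 6 × 10 × 7 = 420
  #4: 9 × 2 × 9 = 162
  #5: 8 × 8 × 9 = 576
  #6: 9 × 7 × 7 = 441
  #7: 5 × 5 × 9 = 225
Sorted descending: 576, 441, 420, 225, 216, 162, 112.
The sixth-highest RPN is 162 (#4).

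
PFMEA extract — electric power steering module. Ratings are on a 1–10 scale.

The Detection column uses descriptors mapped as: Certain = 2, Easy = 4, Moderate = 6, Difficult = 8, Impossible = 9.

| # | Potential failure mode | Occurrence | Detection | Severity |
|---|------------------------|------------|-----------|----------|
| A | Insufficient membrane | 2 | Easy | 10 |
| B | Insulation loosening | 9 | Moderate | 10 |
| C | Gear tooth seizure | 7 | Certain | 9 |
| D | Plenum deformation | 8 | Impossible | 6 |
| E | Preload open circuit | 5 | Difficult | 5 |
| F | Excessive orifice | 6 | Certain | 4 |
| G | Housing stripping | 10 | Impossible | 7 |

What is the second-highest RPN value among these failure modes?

540

RPN = Severity × Occurrence × Detection:
  A: 10 × 2 × 4 = 80
  B: 10 × 9 × 6 = 540
  C: 9 × 7 × 2 = 126
  D: 6 × 8 × 9 = 432
  E: 5 × 5 × 8 = 200
  F: 4 × 6 × 2 = 48
  G: 7 × 10 × 9 = 630
Sorted descending: 630, 540, 432, 200, 126, 80, 48.
The second-highest RPN is 540 (B).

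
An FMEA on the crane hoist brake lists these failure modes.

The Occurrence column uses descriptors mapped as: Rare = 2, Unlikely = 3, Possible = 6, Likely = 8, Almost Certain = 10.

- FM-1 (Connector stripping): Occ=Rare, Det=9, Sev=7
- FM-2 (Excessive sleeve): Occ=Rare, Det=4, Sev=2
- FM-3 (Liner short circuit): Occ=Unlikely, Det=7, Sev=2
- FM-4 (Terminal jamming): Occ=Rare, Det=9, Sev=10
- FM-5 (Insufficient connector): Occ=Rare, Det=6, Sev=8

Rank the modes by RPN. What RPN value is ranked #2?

RPN = Severity × Occurrence × Detection:
  FM-1: 7 × 2 × 9 = 126
  FM-2: 2 × 2 × 4 = 16
  FM-3: 2 × 3 × 7 = 42
  FM-4: 10 × 2 × 9 = 180
  FM-5: 8 × 2 × 6 = 96
Sorted descending: 180, 126, 96, 42, 16.
The second-highest RPN is 126 (FM-1).

126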